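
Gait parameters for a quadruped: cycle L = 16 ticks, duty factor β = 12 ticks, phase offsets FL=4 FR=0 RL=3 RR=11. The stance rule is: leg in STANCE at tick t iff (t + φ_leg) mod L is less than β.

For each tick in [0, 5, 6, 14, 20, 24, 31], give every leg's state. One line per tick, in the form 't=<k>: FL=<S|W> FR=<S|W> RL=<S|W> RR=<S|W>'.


t=0: FL=S FR=S RL=S RR=S
t=5: FL=S FR=S RL=S RR=S
t=6: FL=S FR=S RL=S RR=S
t=14: FL=S FR=W RL=S RR=S
t=20: FL=S FR=S RL=S RR=W
t=24: FL=W FR=S RL=S RR=S
t=31: FL=S FR=W RL=S RR=S

t=0: phase=(4,0,3,11) vs β=12 → FL=S FR=S RL=S RR=S
t=5: phase=(9,5,8,0) vs β=12 → FL=S FR=S RL=S RR=S
t=6: phase=(10,6,9,1) vs β=12 → FL=S FR=S RL=S RR=S
t=14: phase=(2,14,1,9) vs β=12 → FL=S FR=W RL=S RR=S
t=20: phase=(8,4,7,15) vs β=12 → FL=S FR=S RL=S RR=W
t=24: phase=(12,8,11,3) vs β=12 → FL=W FR=S RL=S RR=S
t=31: phase=(3,15,2,10) vs β=12 → FL=S FR=W RL=S RR=S


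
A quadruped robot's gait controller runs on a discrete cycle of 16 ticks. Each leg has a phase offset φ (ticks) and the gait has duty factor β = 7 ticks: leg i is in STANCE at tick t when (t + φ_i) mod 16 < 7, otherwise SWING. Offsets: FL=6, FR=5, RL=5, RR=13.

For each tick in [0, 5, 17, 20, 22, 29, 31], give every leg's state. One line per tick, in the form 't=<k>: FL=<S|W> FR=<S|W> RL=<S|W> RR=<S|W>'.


t=0: phase=(6,5,5,13) vs β=7 → FL=S FR=S RL=S RR=W
t=5: phase=(11,10,10,2) vs β=7 → FL=W FR=W RL=W RR=S
t=17: phase=(7,6,6,14) vs β=7 → FL=W FR=S RL=S RR=W
t=20: phase=(10,9,9,1) vs β=7 → FL=W FR=W RL=W RR=S
t=22: phase=(12,11,11,3) vs β=7 → FL=W FR=W RL=W RR=S
t=29: phase=(3,2,2,10) vs β=7 → FL=S FR=S RL=S RR=W
t=31: phase=(5,4,4,12) vs β=7 → FL=S FR=S RL=S RR=W

t=0: FL=S FR=S RL=S RR=W
t=5: FL=W FR=W RL=W RR=S
t=17: FL=W FR=S RL=S RR=W
t=20: FL=W FR=W RL=W RR=S
t=22: FL=W FR=W RL=W RR=S
t=29: FL=S FR=S RL=S RR=W
t=31: FL=S FR=S RL=S RR=W


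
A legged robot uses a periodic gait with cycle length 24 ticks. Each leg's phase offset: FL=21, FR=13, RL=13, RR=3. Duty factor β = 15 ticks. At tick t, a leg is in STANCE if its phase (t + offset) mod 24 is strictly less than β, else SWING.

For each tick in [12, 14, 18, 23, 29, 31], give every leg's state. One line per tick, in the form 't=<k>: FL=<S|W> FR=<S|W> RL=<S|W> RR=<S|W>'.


t=12: phase=(9,1,1,15) vs β=15 → FL=S FR=S RL=S RR=W
t=14: phase=(11,3,3,17) vs β=15 → FL=S FR=S RL=S RR=W
t=18: phase=(15,7,7,21) vs β=15 → FL=W FR=S RL=S RR=W
t=23: phase=(20,12,12,2) vs β=15 → FL=W FR=S RL=S RR=S
t=29: phase=(2,18,18,8) vs β=15 → FL=S FR=W RL=W RR=S
t=31: phase=(4,20,20,10) vs β=15 → FL=S FR=W RL=W RR=S

t=12: FL=S FR=S RL=S RR=W
t=14: FL=S FR=S RL=S RR=W
t=18: FL=W FR=S RL=S RR=W
t=23: FL=W FR=S RL=S RR=S
t=29: FL=S FR=W RL=W RR=S
t=31: FL=S FR=W RL=W RR=S


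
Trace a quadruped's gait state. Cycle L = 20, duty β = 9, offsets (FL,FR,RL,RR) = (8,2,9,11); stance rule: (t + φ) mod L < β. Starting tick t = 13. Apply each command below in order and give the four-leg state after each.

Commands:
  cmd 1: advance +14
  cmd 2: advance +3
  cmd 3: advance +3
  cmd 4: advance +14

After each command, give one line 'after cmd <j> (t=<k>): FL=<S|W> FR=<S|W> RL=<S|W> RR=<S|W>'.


after cmd 1 (t=27): FL=W FR=W RL=W RR=W
after cmd 2 (t=30): FL=W FR=W RL=W RR=S
after cmd 3 (t=33): FL=S FR=W RL=S RR=S
after cmd 4 (t=47): FL=W FR=W RL=W RR=W

start t=13: FL=S FR=W RL=S RR=S
cmd 1: advance +14 → t=27, phase=(15,9,16,18) → FL=W FR=W RL=W RR=W
cmd 2: advance +3 → t=30, phase=(18,12,19,1) → FL=W FR=W RL=W RR=S
cmd 3: advance +3 → t=33, phase=(1,15,2,4) → FL=S FR=W RL=S RR=S
cmd 4: advance +14 → t=47, phase=(15,9,16,18) → FL=W FR=W RL=W RR=W


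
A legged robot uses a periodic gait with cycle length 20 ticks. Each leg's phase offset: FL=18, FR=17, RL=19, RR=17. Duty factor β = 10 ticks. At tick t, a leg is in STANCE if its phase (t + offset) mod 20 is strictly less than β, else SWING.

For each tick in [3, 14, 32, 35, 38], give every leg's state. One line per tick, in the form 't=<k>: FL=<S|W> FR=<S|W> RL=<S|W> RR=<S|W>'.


t=3: FL=S FR=S RL=S RR=S
t=14: FL=W FR=W RL=W RR=W
t=32: FL=W FR=S RL=W RR=S
t=35: FL=W FR=W RL=W RR=W
t=38: FL=W FR=W RL=W RR=W

t=3: phase=(1,0,2,0) vs β=10 → FL=S FR=S RL=S RR=S
t=14: phase=(12,11,13,11) vs β=10 → FL=W FR=W RL=W RR=W
t=32: phase=(10,9,11,9) vs β=10 → FL=W FR=S RL=W RR=S
t=35: phase=(13,12,14,12) vs β=10 → FL=W FR=W RL=W RR=W
t=38: phase=(16,15,17,15) vs β=10 → FL=W FR=W RL=W RR=W


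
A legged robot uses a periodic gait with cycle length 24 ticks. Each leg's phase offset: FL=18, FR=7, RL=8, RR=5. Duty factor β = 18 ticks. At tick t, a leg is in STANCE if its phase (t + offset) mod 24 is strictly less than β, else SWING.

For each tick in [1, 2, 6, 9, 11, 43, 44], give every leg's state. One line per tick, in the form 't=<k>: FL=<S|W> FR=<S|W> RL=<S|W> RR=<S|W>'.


t=1: FL=W FR=S RL=S RR=S
t=2: FL=W FR=S RL=S RR=S
t=6: FL=S FR=S RL=S RR=S
t=9: FL=S FR=S RL=S RR=S
t=11: FL=S FR=W RL=W RR=S
t=43: FL=S FR=S RL=S RR=S
t=44: FL=S FR=S RL=S RR=S

t=1: phase=(19,8,9,6) vs β=18 → FL=W FR=S RL=S RR=S
t=2: phase=(20,9,10,7) vs β=18 → FL=W FR=S RL=S RR=S
t=6: phase=(0,13,14,11) vs β=18 → FL=S FR=S RL=S RR=S
t=9: phase=(3,16,17,14) vs β=18 → FL=S FR=S RL=S RR=S
t=11: phase=(5,18,19,16) vs β=18 → FL=S FR=W RL=W RR=S
t=43: phase=(13,2,3,0) vs β=18 → FL=S FR=S RL=S RR=S
t=44: phase=(14,3,4,1) vs β=18 → FL=S FR=S RL=S RR=S


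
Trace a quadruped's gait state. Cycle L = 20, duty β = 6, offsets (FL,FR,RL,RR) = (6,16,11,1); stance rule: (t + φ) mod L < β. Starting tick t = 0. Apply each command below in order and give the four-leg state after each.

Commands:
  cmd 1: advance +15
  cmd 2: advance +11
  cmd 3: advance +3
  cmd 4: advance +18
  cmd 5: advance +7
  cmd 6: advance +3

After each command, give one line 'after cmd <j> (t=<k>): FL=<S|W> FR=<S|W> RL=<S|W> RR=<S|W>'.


after cmd 1 (t=15): FL=S FR=W RL=W RR=W
after cmd 2 (t=26): FL=W FR=S RL=W RR=W
after cmd 3 (t=29): FL=W FR=S RL=S RR=W
after cmd 4 (t=47): FL=W FR=S RL=W RR=W
after cmd 5 (t=54): FL=S FR=W RL=S RR=W
after cmd 6 (t=57): FL=S FR=W RL=W RR=W

start t=0: FL=W FR=W RL=W RR=S
cmd 1: advance +15 → t=15, phase=(1,11,6,16) → FL=S FR=W RL=W RR=W
cmd 2: advance +11 → t=26, phase=(12,2,17,7) → FL=W FR=S RL=W RR=W
cmd 3: advance +3 → t=29, phase=(15,5,0,10) → FL=W FR=S RL=S RR=W
cmd 4: advance +18 → t=47, phase=(13,3,18,8) → FL=W FR=S RL=W RR=W
cmd 5: advance +7 → t=54, phase=(0,10,5,15) → FL=S FR=W RL=S RR=W
cmd 6: advance +3 → t=57, phase=(3,13,8,18) → FL=S FR=W RL=W RR=W


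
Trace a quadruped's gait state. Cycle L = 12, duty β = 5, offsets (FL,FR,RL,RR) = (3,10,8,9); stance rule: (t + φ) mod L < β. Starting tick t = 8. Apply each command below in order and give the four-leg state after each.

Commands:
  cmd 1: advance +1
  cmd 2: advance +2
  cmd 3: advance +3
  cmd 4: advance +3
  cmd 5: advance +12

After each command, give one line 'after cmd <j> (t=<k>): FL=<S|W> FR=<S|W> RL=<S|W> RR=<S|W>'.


start t=8: FL=W FR=W RL=S RR=W
cmd 1: advance +1 → t=9, phase=(0,7,5,6) → FL=S FR=W RL=W RR=W
cmd 2: advance +2 → t=11, phase=(2,9,7,8) → FL=S FR=W RL=W RR=W
cmd 3: advance +3 → t=14, phase=(5,0,10,11) → FL=W FR=S RL=W RR=W
cmd 4: advance +3 → t=17, phase=(8,3,1,2) → FL=W FR=S RL=S RR=S
cmd 5: advance +12 → t=29, phase=(8,3,1,2) → FL=W FR=S RL=S RR=S

after cmd 1 (t=9): FL=S FR=W RL=W RR=W
after cmd 2 (t=11): FL=S FR=W RL=W RR=W
after cmd 3 (t=14): FL=W FR=S RL=W RR=W
after cmd 4 (t=17): FL=W FR=S RL=S RR=S
after cmd 5 (t=29): FL=W FR=S RL=S RR=S


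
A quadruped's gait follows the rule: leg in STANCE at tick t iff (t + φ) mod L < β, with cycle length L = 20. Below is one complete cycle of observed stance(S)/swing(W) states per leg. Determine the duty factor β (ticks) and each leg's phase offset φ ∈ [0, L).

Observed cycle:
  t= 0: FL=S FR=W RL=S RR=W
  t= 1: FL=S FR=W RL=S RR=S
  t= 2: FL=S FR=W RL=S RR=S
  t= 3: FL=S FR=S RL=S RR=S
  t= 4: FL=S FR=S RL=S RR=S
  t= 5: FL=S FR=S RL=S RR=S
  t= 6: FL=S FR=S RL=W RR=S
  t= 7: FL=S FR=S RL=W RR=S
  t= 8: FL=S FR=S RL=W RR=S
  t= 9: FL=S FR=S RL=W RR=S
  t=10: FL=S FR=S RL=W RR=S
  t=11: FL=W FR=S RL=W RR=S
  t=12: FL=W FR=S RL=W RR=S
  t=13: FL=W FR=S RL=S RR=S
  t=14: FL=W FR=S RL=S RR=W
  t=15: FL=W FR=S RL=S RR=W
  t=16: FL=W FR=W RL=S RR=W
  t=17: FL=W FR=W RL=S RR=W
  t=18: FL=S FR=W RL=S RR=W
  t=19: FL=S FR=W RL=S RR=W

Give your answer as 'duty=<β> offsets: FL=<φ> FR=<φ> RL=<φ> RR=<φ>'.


duty=13 offsets: FL=2 FR=17 RL=7 RR=19

duty β = stance ticks per leg = 13
FL: stance ticks = 13; W→S at t=18 → φ=2
FR: stance ticks = 13; W→S at t=3 → φ=17
RL: stance ticks = 13; W→S at t=13 → φ=7
RR: stance ticks = 13; W→S at t=1 → φ=19


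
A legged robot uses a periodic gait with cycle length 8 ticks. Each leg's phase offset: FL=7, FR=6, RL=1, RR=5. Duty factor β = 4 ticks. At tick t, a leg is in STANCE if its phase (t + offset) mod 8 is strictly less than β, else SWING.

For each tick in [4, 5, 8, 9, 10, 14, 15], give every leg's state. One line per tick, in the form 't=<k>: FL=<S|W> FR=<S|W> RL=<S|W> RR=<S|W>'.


t=4: FL=S FR=S RL=W RR=S
t=5: FL=W FR=S RL=W RR=S
t=8: FL=W FR=W RL=S RR=W
t=9: FL=S FR=W RL=S RR=W
t=10: FL=S FR=S RL=S RR=W
t=14: FL=W FR=W RL=W RR=S
t=15: FL=W FR=W RL=S RR=W

t=4: phase=(3,2,5,1) vs β=4 → FL=S FR=S RL=W RR=S
t=5: phase=(4,3,6,2) vs β=4 → FL=W FR=S RL=W RR=S
t=8: phase=(7,6,1,5) vs β=4 → FL=W FR=W RL=S RR=W
t=9: phase=(0,7,2,6) vs β=4 → FL=S FR=W RL=S RR=W
t=10: phase=(1,0,3,7) vs β=4 → FL=S FR=S RL=S RR=W
t=14: phase=(5,4,7,3) vs β=4 → FL=W FR=W RL=W RR=S
t=15: phase=(6,5,0,4) vs β=4 → FL=W FR=W RL=S RR=W


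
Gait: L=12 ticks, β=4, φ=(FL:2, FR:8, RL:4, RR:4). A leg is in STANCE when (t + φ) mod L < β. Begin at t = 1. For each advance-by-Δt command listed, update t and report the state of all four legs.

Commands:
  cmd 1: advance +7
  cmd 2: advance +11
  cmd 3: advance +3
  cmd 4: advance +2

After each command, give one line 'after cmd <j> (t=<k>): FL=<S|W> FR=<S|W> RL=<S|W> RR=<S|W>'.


after cmd 1 (t=8): FL=W FR=W RL=S RR=S
after cmd 2 (t=19): FL=W FR=S RL=W RR=W
after cmd 3 (t=22): FL=S FR=W RL=S RR=S
after cmd 4 (t=24): FL=S FR=W RL=W RR=W

start t=1: FL=S FR=W RL=W RR=W
cmd 1: advance +7 → t=8, phase=(10,4,0,0) → FL=W FR=W RL=S RR=S
cmd 2: advance +11 → t=19, phase=(9,3,11,11) → FL=W FR=S RL=W RR=W
cmd 3: advance +3 → t=22, phase=(0,6,2,2) → FL=S FR=W RL=S RR=S
cmd 4: advance +2 → t=24, phase=(2,8,4,4) → FL=S FR=W RL=W RR=W


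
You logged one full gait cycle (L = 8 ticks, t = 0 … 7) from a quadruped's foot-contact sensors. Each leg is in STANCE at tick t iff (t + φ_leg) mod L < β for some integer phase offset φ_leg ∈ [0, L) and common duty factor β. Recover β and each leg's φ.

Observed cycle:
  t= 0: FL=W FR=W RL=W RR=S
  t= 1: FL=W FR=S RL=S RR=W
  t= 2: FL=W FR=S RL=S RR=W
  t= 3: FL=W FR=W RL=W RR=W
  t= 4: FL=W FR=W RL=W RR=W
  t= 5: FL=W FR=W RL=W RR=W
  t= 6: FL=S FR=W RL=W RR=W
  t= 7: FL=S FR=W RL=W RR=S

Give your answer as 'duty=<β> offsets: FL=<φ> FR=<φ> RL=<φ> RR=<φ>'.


duty β = stance ticks per leg = 2
FL: stance ticks = 2; W→S at t=6 → φ=2
FR: stance ticks = 2; W→S at t=1 → φ=7
RL: stance ticks = 2; W→S at t=1 → φ=7
RR: stance ticks = 2; W→S at t=7 → φ=1

duty=2 offsets: FL=2 FR=7 RL=7 RR=1


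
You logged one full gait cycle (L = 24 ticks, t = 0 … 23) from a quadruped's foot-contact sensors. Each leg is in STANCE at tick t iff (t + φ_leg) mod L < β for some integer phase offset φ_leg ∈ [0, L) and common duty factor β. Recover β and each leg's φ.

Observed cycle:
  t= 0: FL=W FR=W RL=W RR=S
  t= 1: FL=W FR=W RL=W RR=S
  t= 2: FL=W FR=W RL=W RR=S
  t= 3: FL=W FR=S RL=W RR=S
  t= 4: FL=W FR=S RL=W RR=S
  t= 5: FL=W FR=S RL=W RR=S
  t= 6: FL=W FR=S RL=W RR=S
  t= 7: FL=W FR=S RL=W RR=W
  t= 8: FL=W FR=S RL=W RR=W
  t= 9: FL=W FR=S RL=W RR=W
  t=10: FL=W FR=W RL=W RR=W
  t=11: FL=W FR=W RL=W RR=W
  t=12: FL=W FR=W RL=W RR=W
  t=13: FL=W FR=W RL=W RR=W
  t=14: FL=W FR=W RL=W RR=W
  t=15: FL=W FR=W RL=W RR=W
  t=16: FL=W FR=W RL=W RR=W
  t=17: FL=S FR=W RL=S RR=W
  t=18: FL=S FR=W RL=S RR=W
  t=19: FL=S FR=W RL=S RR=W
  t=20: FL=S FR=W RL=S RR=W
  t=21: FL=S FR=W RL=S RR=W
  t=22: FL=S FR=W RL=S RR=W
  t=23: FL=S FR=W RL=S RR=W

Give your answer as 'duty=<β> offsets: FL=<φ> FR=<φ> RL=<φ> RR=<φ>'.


duty=7 offsets: FL=7 FR=21 RL=7 RR=0

duty β = stance ticks per leg = 7
FL: stance ticks = 7; W→S at t=17 → φ=7
FR: stance ticks = 7; W→S at t=3 → φ=21
RL: stance ticks = 7; W→S at t=17 → φ=7
RR: stance ticks = 7; W→S at t=0 → φ=0


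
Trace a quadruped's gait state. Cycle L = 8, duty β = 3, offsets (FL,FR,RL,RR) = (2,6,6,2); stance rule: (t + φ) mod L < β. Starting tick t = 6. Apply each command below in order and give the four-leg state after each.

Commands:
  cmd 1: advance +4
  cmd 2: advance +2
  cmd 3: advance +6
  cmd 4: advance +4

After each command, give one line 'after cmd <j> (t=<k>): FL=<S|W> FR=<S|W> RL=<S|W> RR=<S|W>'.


after cmd 1 (t=10): FL=W FR=S RL=S RR=W
after cmd 2 (t=12): FL=W FR=S RL=S RR=W
after cmd 3 (t=18): FL=W FR=S RL=S RR=W
after cmd 4 (t=22): FL=S FR=W RL=W RR=S

start t=6: FL=S FR=W RL=W RR=S
cmd 1: advance +4 → t=10, phase=(4,0,0,4) → FL=W FR=S RL=S RR=W
cmd 2: advance +2 → t=12, phase=(6,2,2,6) → FL=W FR=S RL=S RR=W
cmd 3: advance +6 → t=18, phase=(4,0,0,4) → FL=W FR=S RL=S RR=W
cmd 4: advance +4 → t=22, phase=(0,4,4,0) → FL=S FR=W RL=W RR=S


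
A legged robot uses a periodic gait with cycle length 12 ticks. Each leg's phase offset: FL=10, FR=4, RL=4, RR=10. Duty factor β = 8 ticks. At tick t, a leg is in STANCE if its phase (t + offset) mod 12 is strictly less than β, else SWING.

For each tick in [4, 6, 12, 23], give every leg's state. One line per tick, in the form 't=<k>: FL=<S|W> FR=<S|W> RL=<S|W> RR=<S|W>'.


t=4: phase=(2,8,8,2) vs β=8 → FL=S FR=W RL=W RR=S
t=6: phase=(4,10,10,4) vs β=8 → FL=S FR=W RL=W RR=S
t=12: phase=(10,4,4,10) vs β=8 → FL=W FR=S RL=S RR=W
t=23: phase=(9,3,3,9) vs β=8 → FL=W FR=S RL=S RR=W

t=4: FL=S FR=W RL=W RR=S
t=6: FL=S FR=W RL=W RR=S
t=12: FL=W FR=S RL=S RR=W
t=23: FL=W FR=S RL=S RR=W


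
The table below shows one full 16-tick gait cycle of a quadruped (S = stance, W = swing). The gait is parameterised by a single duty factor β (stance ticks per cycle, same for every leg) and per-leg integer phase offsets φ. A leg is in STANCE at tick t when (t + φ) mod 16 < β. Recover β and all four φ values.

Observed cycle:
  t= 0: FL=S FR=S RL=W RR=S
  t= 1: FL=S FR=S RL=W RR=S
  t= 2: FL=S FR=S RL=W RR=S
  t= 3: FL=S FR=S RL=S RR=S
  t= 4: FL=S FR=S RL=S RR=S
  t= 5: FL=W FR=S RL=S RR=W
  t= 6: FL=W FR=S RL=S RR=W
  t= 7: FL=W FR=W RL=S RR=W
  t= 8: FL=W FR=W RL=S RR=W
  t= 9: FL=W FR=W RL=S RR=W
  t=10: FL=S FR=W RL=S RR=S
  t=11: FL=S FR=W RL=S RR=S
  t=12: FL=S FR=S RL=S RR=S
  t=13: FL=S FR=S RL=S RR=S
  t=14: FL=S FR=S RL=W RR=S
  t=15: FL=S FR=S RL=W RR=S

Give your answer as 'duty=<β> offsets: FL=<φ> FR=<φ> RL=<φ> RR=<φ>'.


duty β = stance ticks per leg = 11
FL: stance ticks = 11; W→S at t=10 → φ=6
FR: stance ticks = 11; W→S at t=12 → φ=4
RL: stance ticks = 11; W→S at t=3 → φ=13
RR: stance ticks = 11; W→S at t=10 → φ=6

duty=11 offsets: FL=6 FR=4 RL=13 RR=6


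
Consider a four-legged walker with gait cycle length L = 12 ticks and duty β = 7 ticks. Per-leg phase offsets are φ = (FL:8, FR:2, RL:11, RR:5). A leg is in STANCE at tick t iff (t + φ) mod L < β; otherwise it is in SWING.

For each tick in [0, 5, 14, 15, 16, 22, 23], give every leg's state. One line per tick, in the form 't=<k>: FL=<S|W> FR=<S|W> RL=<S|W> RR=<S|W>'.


t=0: phase=(8,2,11,5) vs β=7 → FL=W FR=S RL=W RR=S
t=5: phase=(1,7,4,10) vs β=7 → FL=S FR=W RL=S RR=W
t=14: phase=(10,4,1,7) vs β=7 → FL=W FR=S RL=S RR=W
t=15: phase=(11,5,2,8) vs β=7 → FL=W FR=S RL=S RR=W
t=16: phase=(0,6,3,9) vs β=7 → FL=S FR=S RL=S RR=W
t=22: phase=(6,0,9,3) vs β=7 → FL=S FR=S RL=W RR=S
t=23: phase=(7,1,10,4) vs β=7 → FL=W FR=S RL=W RR=S

t=0: FL=W FR=S RL=W RR=S
t=5: FL=S FR=W RL=S RR=W
t=14: FL=W FR=S RL=S RR=W
t=15: FL=W FR=S RL=S RR=W
t=16: FL=S FR=S RL=S RR=W
t=22: FL=S FR=S RL=W RR=S
t=23: FL=W FR=S RL=W RR=S


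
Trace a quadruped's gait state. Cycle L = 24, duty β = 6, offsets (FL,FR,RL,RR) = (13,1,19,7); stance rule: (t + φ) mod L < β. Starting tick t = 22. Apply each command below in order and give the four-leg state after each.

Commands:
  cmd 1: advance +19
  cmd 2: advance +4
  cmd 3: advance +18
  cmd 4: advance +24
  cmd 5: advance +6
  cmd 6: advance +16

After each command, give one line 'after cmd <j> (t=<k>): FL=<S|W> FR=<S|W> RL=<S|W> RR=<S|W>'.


start t=22: FL=W FR=W RL=W RR=S
cmd 1: advance +19 → t=41, phase=(6,18,12,0) → FL=W FR=W RL=W RR=S
cmd 2: advance +4 → t=45, phase=(10,22,16,4) → FL=W FR=W RL=W RR=S
cmd 3: advance +18 → t=63, phase=(4,16,10,22) → FL=S FR=W RL=W RR=W
cmd 4: advance +24 → t=87, phase=(4,16,10,22) → FL=S FR=W RL=W RR=W
cmd 5: advance +6 → t=93, phase=(10,22,16,4) → FL=W FR=W RL=W RR=S
cmd 6: advance +16 → t=109, phase=(2,14,8,20) → FL=S FR=W RL=W RR=W

after cmd 1 (t=41): FL=W FR=W RL=W RR=S
after cmd 2 (t=45): FL=W FR=W RL=W RR=S
after cmd 3 (t=63): FL=S FR=W RL=W RR=W
after cmd 4 (t=87): FL=S FR=W RL=W RR=W
after cmd 5 (t=93): FL=W FR=W RL=W RR=S
after cmd 6 (t=109): FL=S FR=W RL=W RR=W


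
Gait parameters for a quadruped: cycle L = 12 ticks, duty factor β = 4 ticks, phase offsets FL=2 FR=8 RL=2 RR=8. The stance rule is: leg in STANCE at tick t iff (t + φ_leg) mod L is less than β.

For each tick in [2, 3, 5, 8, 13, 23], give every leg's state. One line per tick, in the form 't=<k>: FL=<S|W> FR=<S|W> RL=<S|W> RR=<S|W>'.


t=2: phase=(4,10,4,10) vs β=4 → FL=W FR=W RL=W RR=W
t=3: phase=(5,11,5,11) vs β=4 → FL=W FR=W RL=W RR=W
t=5: phase=(7,1,7,1) vs β=4 → FL=W FR=S RL=W RR=S
t=8: phase=(10,4,10,4) vs β=4 → FL=W FR=W RL=W RR=W
t=13: phase=(3,9,3,9) vs β=4 → FL=S FR=W RL=S RR=W
t=23: phase=(1,7,1,7) vs β=4 → FL=S FR=W RL=S RR=W

t=2: FL=W FR=W RL=W RR=W
t=3: FL=W FR=W RL=W RR=W
t=5: FL=W FR=S RL=W RR=S
t=8: FL=W FR=W RL=W RR=W
t=13: FL=S FR=W RL=S RR=W
t=23: FL=S FR=W RL=S RR=W


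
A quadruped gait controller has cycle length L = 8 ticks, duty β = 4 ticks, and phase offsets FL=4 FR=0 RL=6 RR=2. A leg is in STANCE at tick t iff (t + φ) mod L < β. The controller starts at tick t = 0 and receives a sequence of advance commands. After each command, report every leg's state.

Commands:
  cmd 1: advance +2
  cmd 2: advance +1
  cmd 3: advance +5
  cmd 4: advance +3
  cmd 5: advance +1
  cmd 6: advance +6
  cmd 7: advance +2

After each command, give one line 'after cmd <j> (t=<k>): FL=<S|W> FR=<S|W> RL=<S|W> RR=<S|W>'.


after cmd 1 (t=2): FL=W FR=S RL=S RR=W
after cmd 2 (t=3): FL=W FR=S RL=S RR=W
after cmd 3 (t=8): FL=W FR=S RL=W RR=S
after cmd 4 (t=11): FL=W FR=S RL=S RR=W
after cmd 5 (t=12): FL=S FR=W RL=S RR=W
after cmd 6 (t=18): FL=W FR=S RL=S RR=W
after cmd 7 (t=20): FL=S FR=W RL=S RR=W

start t=0: FL=W FR=S RL=W RR=S
cmd 1: advance +2 → t=2, phase=(6,2,0,4) → FL=W FR=S RL=S RR=W
cmd 2: advance +1 → t=3, phase=(7,3,1,5) → FL=W FR=S RL=S RR=W
cmd 3: advance +5 → t=8, phase=(4,0,6,2) → FL=W FR=S RL=W RR=S
cmd 4: advance +3 → t=11, phase=(7,3,1,5) → FL=W FR=S RL=S RR=W
cmd 5: advance +1 → t=12, phase=(0,4,2,6) → FL=S FR=W RL=S RR=W
cmd 6: advance +6 → t=18, phase=(6,2,0,4) → FL=W FR=S RL=S RR=W
cmd 7: advance +2 → t=20, phase=(0,4,2,6) → FL=S FR=W RL=S RR=W


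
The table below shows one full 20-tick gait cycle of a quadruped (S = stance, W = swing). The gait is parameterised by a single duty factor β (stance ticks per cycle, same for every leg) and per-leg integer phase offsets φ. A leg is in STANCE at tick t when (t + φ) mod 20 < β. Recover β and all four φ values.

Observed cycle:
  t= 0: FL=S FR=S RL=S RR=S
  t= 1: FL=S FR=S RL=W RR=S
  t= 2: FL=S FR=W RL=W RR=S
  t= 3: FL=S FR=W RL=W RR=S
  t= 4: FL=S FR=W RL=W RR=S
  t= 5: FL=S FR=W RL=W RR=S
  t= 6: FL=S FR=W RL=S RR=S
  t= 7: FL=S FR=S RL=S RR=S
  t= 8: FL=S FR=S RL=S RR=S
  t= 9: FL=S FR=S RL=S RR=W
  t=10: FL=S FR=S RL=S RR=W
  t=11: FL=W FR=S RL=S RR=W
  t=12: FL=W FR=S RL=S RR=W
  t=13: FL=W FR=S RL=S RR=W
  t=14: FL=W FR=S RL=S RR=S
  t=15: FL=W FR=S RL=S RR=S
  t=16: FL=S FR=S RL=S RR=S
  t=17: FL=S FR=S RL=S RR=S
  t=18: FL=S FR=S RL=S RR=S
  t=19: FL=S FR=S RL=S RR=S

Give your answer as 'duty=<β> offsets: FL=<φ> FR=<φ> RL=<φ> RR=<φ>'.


duty=15 offsets: FL=4 FR=13 RL=14 RR=6

duty β = stance ticks per leg = 15
FL: stance ticks = 15; W→S at t=16 → φ=4
FR: stance ticks = 15; W→S at t=7 → φ=13
RL: stance ticks = 15; W→S at t=6 → φ=14
RR: stance ticks = 15; W→S at t=14 → φ=6


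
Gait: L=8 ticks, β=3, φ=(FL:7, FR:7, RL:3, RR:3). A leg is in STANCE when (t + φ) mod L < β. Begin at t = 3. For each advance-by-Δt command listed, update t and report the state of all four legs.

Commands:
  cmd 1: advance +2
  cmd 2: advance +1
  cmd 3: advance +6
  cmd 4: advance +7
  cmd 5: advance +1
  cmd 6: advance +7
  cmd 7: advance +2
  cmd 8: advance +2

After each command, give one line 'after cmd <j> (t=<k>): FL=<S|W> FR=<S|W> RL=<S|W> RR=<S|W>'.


after cmd 1 (t=5): FL=W FR=W RL=S RR=S
after cmd 2 (t=6): FL=W FR=W RL=S RR=S
after cmd 3 (t=12): FL=W FR=W RL=W RR=W
after cmd 4 (t=19): FL=S FR=S RL=W RR=W
after cmd 5 (t=20): FL=W FR=W RL=W RR=W
after cmd 6 (t=27): FL=S FR=S RL=W RR=W
after cmd 7 (t=29): FL=W FR=W RL=S RR=S
after cmd 8 (t=31): FL=W FR=W RL=S RR=S

start t=3: FL=S FR=S RL=W RR=W
cmd 1: advance +2 → t=5, phase=(4,4,0,0) → FL=W FR=W RL=S RR=S
cmd 2: advance +1 → t=6, phase=(5,5,1,1) → FL=W FR=W RL=S RR=S
cmd 3: advance +6 → t=12, phase=(3,3,7,7) → FL=W FR=W RL=W RR=W
cmd 4: advance +7 → t=19, phase=(2,2,6,6) → FL=S FR=S RL=W RR=W
cmd 5: advance +1 → t=20, phase=(3,3,7,7) → FL=W FR=W RL=W RR=W
cmd 6: advance +7 → t=27, phase=(2,2,6,6) → FL=S FR=S RL=W RR=W
cmd 7: advance +2 → t=29, phase=(4,4,0,0) → FL=W FR=W RL=S RR=S
cmd 8: advance +2 → t=31, phase=(6,6,2,2) → FL=W FR=W RL=S RR=S


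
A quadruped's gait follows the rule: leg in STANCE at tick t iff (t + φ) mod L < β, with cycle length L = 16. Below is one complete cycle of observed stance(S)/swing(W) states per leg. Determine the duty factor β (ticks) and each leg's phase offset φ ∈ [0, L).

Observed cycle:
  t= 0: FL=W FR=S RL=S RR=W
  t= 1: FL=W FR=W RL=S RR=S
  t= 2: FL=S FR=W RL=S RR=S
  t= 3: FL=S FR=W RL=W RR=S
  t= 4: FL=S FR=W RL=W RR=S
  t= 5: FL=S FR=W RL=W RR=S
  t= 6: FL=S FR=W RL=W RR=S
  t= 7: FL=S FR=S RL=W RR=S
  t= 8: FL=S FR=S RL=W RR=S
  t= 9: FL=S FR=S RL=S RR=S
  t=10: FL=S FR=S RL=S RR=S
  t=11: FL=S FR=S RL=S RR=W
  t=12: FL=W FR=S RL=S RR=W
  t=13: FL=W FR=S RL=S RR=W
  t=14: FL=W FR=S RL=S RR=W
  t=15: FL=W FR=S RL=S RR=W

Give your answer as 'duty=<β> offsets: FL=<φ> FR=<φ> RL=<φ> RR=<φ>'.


duty β = stance ticks per leg = 10
FL: stance ticks = 10; W→S at t=2 → φ=14
FR: stance ticks = 10; W→S at t=7 → φ=9
RL: stance ticks = 10; W→S at t=9 → φ=7
RR: stance ticks = 10; W→S at t=1 → φ=15

duty=10 offsets: FL=14 FR=9 RL=7 RR=15


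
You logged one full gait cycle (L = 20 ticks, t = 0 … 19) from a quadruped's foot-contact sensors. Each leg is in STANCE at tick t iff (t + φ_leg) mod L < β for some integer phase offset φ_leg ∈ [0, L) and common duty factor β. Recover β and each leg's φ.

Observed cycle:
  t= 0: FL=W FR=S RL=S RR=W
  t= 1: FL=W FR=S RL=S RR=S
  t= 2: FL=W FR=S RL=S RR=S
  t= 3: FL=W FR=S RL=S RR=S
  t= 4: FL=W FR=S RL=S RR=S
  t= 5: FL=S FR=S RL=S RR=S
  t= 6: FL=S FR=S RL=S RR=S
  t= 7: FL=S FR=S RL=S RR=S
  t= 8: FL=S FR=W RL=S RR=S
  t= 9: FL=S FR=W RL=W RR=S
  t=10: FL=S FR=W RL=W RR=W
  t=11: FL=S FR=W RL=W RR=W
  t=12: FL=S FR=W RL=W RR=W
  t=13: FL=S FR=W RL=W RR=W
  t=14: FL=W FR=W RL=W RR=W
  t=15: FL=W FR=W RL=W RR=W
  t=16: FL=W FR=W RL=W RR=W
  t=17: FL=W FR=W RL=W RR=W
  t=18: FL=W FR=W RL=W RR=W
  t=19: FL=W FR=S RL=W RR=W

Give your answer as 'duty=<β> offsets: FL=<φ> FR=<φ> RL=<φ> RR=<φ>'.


duty β = stance ticks per leg = 9
FL: stance ticks = 9; W→S at t=5 → φ=15
FR: stance ticks = 9; W→S at t=19 → φ=1
RL: stance ticks = 9; W→S at t=0 → φ=0
RR: stance ticks = 9; W→S at t=1 → φ=19

duty=9 offsets: FL=15 FR=1 RL=0 RR=19


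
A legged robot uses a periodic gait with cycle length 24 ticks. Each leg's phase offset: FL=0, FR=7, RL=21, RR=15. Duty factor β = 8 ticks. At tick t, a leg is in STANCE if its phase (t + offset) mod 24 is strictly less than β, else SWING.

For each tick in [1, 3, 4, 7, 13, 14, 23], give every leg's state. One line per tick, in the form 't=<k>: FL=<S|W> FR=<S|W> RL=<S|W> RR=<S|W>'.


t=1: FL=S FR=W RL=W RR=W
t=3: FL=S FR=W RL=S RR=W
t=4: FL=S FR=W RL=S RR=W
t=7: FL=S FR=W RL=S RR=W
t=13: FL=W FR=W RL=W RR=S
t=14: FL=W FR=W RL=W RR=S
t=23: FL=W FR=S RL=W RR=W

t=1: phase=(1,8,22,16) vs β=8 → FL=S FR=W RL=W RR=W
t=3: phase=(3,10,0,18) vs β=8 → FL=S FR=W RL=S RR=W
t=4: phase=(4,11,1,19) vs β=8 → FL=S FR=W RL=S RR=W
t=7: phase=(7,14,4,22) vs β=8 → FL=S FR=W RL=S RR=W
t=13: phase=(13,20,10,4) vs β=8 → FL=W FR=W RL=W RR=S
t=14: phase=(14,21,11,5) vs β=8 → FL=W FR=W RL=W RR=S
t=23: phase=(23,6,20,14) vs β=8 → FL=W FR=S RL=W RR=W


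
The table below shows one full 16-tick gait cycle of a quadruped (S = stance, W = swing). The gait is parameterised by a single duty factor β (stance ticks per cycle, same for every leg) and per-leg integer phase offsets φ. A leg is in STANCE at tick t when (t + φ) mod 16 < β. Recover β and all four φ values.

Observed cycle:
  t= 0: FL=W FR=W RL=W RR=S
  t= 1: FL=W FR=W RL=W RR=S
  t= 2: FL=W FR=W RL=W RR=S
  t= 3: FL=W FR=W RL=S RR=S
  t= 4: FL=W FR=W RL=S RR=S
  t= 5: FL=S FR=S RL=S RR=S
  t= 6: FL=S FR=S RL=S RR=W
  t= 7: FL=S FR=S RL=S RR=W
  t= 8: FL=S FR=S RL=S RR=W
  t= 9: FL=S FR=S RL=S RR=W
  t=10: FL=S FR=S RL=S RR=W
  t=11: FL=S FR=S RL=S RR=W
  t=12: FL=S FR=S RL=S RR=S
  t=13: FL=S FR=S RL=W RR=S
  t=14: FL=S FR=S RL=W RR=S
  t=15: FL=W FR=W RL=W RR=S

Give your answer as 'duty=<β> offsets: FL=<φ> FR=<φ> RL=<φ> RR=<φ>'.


duty=10 offsets: FL=11 FR=11 RL=13 RR=4

duty β = stance ticks per leg = 10
FL: stance ticks = 10; W→S at t=5 → φ=11
FR: stance ticks = 10; W→S at t=5 → φ=11
RL: stance ticks = 10; W→S at t=3 → φ=13
RR: stance ticks = 10; W→S at t=12 → φ=4


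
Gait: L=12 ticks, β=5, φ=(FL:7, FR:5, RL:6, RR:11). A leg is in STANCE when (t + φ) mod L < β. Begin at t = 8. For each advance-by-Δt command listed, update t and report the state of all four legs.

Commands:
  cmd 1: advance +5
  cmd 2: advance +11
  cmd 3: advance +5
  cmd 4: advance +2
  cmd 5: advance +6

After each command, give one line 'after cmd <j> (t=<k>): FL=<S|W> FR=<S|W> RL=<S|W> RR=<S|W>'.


after cmd 1 (t=13): FL=W FR=W RL=W RR=S
after cmd 2 (t=24): FL=W FR=W RL=W RR=W
after cmd 3 (t=29): FL=S FR=W RL=W RR=S
after cmd 4 (t=31): FL=S FR=S RL=S RR=W
after cmd 5 (t=37): FL=W FR=W RL=W RR=S

start t=8: FL=S FR=S RL=S RR=W
cmd 1: advance +5 → t=13, phase=(8,6,7,0) → FL=W FR=W RL=W RR=S
cmd 2: advance +11 → t=24, phase=(7,5,6,11) → FL=W FR=W RL=W RR=W
cmd 3: advance +5 → t=29, phase=(0,10,11,4) → FL=S FR=W RL=W RR=S
cmd 4: advance +2 → t=31, phase=(2,0,1,6) → FL=S FR=S RL=S RR=W
cmd 5: advance +6 → t=37, phase=(8,6,7,0) → FL=W FR=W RL=W RR=S


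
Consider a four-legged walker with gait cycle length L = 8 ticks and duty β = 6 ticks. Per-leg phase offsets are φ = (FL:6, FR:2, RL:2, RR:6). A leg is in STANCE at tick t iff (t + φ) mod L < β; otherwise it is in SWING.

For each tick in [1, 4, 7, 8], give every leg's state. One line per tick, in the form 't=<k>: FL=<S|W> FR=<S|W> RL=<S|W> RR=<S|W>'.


t=1: phase=(7,3,3,7) vs β=6 → FL=W FR=S RL=S RR=W
t=4: phase=(2,6,6,2) vs β=6 → FL=S FR=W RL=W RR=S
t=7: phase=(5,1,1,5) vs β=6 → FL=S FR=S RL=S RR=S
t=8: phase=(6,2,2,6) vs β=6 → FL=W FR=S RL=S RR=W

t=1: FL=W FR=S RL=S RR=W
t=4: FL=S FR=W RL=W RR=S
t=7: FL=S FR=S RL=S RR=S
t=8: FL=W FR=S RL=S RR=W


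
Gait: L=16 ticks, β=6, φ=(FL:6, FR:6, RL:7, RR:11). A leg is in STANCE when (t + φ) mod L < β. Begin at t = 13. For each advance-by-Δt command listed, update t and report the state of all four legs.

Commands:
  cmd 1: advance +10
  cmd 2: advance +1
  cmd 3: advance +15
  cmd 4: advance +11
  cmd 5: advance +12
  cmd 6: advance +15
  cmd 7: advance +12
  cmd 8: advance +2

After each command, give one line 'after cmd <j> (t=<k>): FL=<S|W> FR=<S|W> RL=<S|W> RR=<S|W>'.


after cmd 1 (t=23): FL=W FR=W RL=W RR=S
after cmd 2 (t=24): FL=W FR=W RL=W RR=S
after cmd 3 (t=39): FL=W FR=W RL=W RR=S
after cmd 4 (t=50): FL=W FR=W RL=W RR=W
after cmd 5 (t=62): FL=S FR=S RL=S RR=W
after cmd 6 (t=77): FL=S FR=S RL=S RR=W
after cmd 7 (t=89): FL=W FR=W RL=S RR=S
after cmd 8 (t=91): FL=S FR=S RL=S RR=W

start t=13: FL=S FR=S RL=S RR=W
cmd 1: advance +10 → t=23, phase=(13,13,14,2) → FL=W FR=W RL=W RR=S
cmd 2: advance +1 → t=24, phase=(14,14,15,3) → FL=W FR=W RL=W RR=S
cmd 3: advance +15 → t=39, phase=(13,13,14,2) → FL=W FR=W RL=W RR=S
cmd 4: advance +11 → t=50, phase=(8,8,9,13) → FL=W FR=W RL=W RR=W
cmd 5: advance +12 → t=62, phase=(4,4,5,9) → FL=S FR=S RL=S RR=W
cmd 6: advance +15 → t=77, phase=(3,3,4,8) → FL=S FR=S RL=S RR=W
cmd 7: advance +12 → t=89, phase=(15,15,0,4) → FL=W FR=W RL=S RR=S
cmd 8: advance +2 → t=91, phase=(1,1,2,6) → FL=S FR=S RL=S RR=W


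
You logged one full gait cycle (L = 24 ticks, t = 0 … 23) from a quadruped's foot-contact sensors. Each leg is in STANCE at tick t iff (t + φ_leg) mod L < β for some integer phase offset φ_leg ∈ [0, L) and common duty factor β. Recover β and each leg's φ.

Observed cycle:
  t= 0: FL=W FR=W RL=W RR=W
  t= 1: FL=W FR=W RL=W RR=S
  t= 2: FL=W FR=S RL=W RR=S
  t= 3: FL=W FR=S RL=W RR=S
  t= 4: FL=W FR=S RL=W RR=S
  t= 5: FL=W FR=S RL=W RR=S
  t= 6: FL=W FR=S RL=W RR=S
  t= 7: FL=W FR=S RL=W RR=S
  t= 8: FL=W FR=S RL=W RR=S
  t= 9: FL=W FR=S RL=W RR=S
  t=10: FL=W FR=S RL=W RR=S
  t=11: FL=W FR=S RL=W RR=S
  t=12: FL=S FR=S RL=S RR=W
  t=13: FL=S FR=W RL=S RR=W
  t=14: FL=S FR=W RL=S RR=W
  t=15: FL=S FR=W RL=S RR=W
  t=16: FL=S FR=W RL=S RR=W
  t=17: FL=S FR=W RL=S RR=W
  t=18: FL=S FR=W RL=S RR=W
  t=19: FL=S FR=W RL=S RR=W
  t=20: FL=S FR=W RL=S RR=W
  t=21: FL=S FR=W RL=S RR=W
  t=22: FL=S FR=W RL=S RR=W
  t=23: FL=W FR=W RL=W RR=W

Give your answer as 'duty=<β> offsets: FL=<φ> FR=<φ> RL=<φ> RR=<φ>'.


duty β = stance ticks per leg = 11
FL: stance ticks = 11; W→S at t=12 → φ=12
FR: stance ticks = 11; W→S at t=2 → φ=22
RL: stance ticks = 11; W→S at t=12 → φ=12
RR: stance ticks = 11; W→S at t=1 → φ=23

duty=11 offsets: FL=12 FR=22 RL=12 RR=23


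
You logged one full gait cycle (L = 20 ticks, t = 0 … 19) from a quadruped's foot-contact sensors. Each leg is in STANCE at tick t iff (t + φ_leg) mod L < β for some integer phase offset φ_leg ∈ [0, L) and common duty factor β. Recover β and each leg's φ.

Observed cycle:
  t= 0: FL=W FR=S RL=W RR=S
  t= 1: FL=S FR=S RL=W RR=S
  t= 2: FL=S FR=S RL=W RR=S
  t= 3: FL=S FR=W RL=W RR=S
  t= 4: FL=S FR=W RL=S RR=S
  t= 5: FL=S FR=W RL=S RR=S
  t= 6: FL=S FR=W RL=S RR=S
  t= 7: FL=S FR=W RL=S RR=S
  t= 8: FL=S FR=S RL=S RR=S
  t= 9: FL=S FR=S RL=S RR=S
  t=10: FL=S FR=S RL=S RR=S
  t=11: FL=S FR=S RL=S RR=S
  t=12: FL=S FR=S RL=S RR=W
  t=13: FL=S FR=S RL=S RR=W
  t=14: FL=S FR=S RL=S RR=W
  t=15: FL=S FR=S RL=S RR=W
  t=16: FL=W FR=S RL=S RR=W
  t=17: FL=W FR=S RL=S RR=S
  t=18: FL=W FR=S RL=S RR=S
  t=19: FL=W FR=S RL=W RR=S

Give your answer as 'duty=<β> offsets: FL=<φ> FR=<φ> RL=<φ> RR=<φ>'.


duty=15 offsets: FL=19 FR=12 RL=16 RR=3

duty β = stance ticks per leg = 15
FL: stance ticks = 15; W→S at t=1 → φ=19
FR: stance ticks = 15; W→S at t=8 → φ=12
RL: stance ticks = 15; W→S at t=4 → φ=16
RR: stance ticks = 15; W→S at t=17 → φ=3


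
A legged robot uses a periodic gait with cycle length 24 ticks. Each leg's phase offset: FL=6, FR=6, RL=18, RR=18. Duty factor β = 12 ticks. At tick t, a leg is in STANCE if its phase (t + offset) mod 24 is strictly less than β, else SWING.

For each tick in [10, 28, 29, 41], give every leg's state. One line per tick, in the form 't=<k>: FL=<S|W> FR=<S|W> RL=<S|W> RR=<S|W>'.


t=10: FL=W FR=W RL=S RR=S
t=28: FL=S FR=S RL=W RR=W
t=29: FL=S FR=S RL=W RR=W
t=41: FL=W FR=W RL=S RR=S

t=10: phase=(16,16,4,4) vs β=12 → FL=W FR=W RL=S RR=S
t=28: phase=(10,10,22,22) vs β=12 → FL=S FR=S RL=W RR=W
t=29: phase=(11,11,23,23) vs β=12 → FL=S FR=S RL=W RR=W
t=41: phase=(23,23,11,11) vs β=12 → FL=W FR=W RL=S RR=S


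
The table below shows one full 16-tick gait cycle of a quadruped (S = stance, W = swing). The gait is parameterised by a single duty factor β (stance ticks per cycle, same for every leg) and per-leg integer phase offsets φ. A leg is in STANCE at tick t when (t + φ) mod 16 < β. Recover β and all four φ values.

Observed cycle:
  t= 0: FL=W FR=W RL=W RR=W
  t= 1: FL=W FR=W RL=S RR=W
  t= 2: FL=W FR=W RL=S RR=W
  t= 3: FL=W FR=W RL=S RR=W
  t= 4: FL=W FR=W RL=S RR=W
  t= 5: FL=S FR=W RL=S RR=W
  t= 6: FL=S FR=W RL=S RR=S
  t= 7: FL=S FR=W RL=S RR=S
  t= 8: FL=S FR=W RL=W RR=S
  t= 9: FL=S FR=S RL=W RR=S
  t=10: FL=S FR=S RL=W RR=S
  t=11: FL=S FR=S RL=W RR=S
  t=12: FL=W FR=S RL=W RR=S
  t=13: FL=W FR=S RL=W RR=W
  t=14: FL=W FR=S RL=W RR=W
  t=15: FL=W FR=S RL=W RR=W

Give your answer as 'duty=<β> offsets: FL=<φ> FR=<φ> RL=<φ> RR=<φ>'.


duty=7 offsets: FL=11 FR=7 RL=15 RR=10

duty β = stance ticks per leg = 7
FL: stance ticks = 7; W→S at t=5 → φ=11
FR: stance ticks = 7; W→S at t=9 → φ=7
RL: stance ticks = 7; W→S at t=1 → φ=15
RR: stance ticks = 7; W→S at t=6 → φ=10


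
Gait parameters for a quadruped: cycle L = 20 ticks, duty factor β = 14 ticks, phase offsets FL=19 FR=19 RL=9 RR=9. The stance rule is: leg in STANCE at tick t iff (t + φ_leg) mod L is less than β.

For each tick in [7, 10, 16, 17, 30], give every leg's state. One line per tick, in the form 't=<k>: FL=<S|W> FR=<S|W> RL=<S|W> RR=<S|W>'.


t=7: FL=S FR=S RL=W RR=W
t=10: FL=S FR=S RL=W RR=W
t=16: FL=W FR=W RL=S RR=S
t=17: FL=W FR=W RL=S RR=S
t=30: FL=S FR=S RL=W RR=W

t=7: phase=(6,6,16,16) vs β=14 → FL=S FR=S RL=W RR=W
t=10: phase=(9,9,19,19) vs β=14 → FL=S FR=S RL=W RR=W
t=16: phase=(15,15,5,5) vs β=14 → FL=W FR=W RL=S RR=S
t=17: phase=(16,16,6,6) vs β=14 → FL=W FR=W RL=S RR=S
t=30: phase=(9,9,19,19) vs β=14 → FL=S FR=S RL=W RR=W


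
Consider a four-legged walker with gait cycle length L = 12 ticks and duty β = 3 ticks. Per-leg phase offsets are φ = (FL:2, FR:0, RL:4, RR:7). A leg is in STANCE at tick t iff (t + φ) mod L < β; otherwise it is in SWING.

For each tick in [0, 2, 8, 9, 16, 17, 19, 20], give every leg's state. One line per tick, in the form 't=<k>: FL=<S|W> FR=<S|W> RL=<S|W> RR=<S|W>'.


t=0: FL=S FR=S RL=W RR=W
t=2: FL=W FR=S RL=W RR=W
t=8: FL=W FR=W RL=S RR=W
t=9: FL=W FR=W RL=S RR=W
t=16: FL=W FR=W RL=W RR=W
t=17: FL=W FR=W RL=W RR=S
t=19: FL=W FR=W RL=W RR=S
t=20: FL=W FR=W RL=S RR=W

t=0: phase=(2,0,4,7) vs β=3 → FL=S FR=S RL=W RR=W
t=2: phase=(4,2,6,9) vs β=3 → FL=W FR=S RL=W RR=W
t=8: phase=(10,8,0,3) vs β=3 → FL=W FR=W RL=S RR=W
t=9: phase=(11,9,1,4) vs β=3 → FL=W FR=W RL=S RR=W
t=16: phase=(6,4,8,11) vs β=3 → FL=W FR=W RL=W RR=W
t=17: phase=(7,5,9,0) vs β=3 → FL=W FR=W RL=W RR=S
t=19: phase=(9,7,11,2) vs β=3 → FL=W FR=W RL=W RR=S
t=20: phase=(10,8,0,3) vs β=3 → FL=W FR=W RL=S RR=W


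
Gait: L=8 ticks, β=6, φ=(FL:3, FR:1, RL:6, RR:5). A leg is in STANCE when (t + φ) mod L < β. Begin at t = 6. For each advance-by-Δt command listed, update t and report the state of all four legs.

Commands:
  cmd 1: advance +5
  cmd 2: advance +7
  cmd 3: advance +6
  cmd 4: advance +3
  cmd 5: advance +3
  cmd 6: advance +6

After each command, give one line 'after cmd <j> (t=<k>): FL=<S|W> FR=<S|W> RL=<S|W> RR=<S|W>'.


after cmd 1 (t=11): FL=W FR=S RL=S RR=S
after cmd 2 (t=18): FL=S FR=S RL=S RR=W
after cmd 3 (t=24): FL=S FR=S RL=W RR=S
after cmd 4 (t=27): FL=W FR=S RL=S RR=S
after cmd 5 (t=30): FL=S FR=W RL=S RR=S
after cmd 6 (t=36): FL=W FR=S RL=S RR=S

start t=6: FL=S FR=W RL=S RR=S
cmd 1: advance +5 → t=11, phase=(6,4,1,0) → FL=W FR=S RL=S RR=S
cmd 2: advance +7 → t=18, phase=(5,3,0,7) → FL=S FR=S RL=S RR=W
cmd 3: advance +6 → t=24, phase=(3,1,6,5) → FL=S FR=S RL=W RR=S
cmd 4: advance +3 → t=27, phase=(6,4,1,0) → FL=W FR=S RL=S RR=S
cmd 5: advance +3 → t=30, phase=(1,7,4,3) → FL=S FR=W RL=S RR=S
cmd 6: advance +6 → t=36, phase=(7,5,2,1) → FL=W FR=S RL=S RR=S


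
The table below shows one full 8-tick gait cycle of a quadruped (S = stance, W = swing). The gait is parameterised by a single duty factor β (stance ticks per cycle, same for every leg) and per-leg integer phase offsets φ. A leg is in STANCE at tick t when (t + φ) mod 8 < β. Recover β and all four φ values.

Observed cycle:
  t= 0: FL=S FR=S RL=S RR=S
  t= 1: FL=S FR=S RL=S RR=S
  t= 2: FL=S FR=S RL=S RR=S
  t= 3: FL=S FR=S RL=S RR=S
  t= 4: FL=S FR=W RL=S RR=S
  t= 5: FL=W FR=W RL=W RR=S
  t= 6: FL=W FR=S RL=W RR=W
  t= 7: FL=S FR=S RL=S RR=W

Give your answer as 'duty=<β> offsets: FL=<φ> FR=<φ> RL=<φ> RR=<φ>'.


duty β = stance ticks per leg = 6
FL: stance ticks = 6; W→S at t=7 → φ=1
FR: stance ticks = 6; W→S at t=6 → φ=2
RL: stance ticks = 6; W→S at t=7 → φ=1
RR: stance ticks = 6; W→S at t=0 → φ=0

duty=6 offsets: FL=1 FR=2 RL=1 RR=0


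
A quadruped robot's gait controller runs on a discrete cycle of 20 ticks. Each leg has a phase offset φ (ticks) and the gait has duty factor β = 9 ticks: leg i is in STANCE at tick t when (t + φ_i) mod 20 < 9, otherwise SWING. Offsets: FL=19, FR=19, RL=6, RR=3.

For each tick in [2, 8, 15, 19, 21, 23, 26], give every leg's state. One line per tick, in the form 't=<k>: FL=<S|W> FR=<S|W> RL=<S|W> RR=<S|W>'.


t=2: FL=S FR=S RL=S RR=S
t=8: FL=S FR=S RL=W RR=W
t=15: FL=W FR=W RL=S RR=W
t=19: FL=W FR=W RL=S RR=S
t=21: FL=S FR=S RL=S RR=S
t=23: FL=S FR=S RL=W RR=S
t=26: FL=S FR=S RL=W RR=W

t=2: phase=(1,1,8,5) vs β=9 → FL=S FR=S RL=S RR=S
t=8: phase=(7,7,14,11) vs β=9 → FL=S FR=S RL=W RR=W
t=15: phase=(14,14,1,18) vs β=9 → FL=W FR=W RL=S RR=W
t=19: phase=(18,18,5,2) vs β=9 → FL=W FR=W RL=S RR=S
t=21: phase=(0,0,7,4) vs β=9 → FL=S FR=S RL=S RR=S
t=23: phase=(2,2,9,6) vs β=9 → FL=S FR=S RL=W RR=S
t=26: phase=(5,5,12,9) vs β=9 → FL=S FR=S RL=W RR=W


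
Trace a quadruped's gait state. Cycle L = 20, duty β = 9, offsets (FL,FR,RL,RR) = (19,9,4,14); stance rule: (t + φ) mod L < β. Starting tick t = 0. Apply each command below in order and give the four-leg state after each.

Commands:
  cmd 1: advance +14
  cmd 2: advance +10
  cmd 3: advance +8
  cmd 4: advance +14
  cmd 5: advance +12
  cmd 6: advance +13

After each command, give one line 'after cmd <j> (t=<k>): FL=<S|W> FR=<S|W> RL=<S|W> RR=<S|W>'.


start t=0: FL=W FR=W RL=S RR=W
cmd 1: advance +14 → t=14, phase=(13,3,18,8) → FL=W FR=S RL=W RR=S
cmd 2: advance +10 → t=24, phase=(3,13,8,18) → FL=S FR=W RL=S RR=W
cmd 3: advance +8 → t=32, phase=(11,1,16,6) → FL=W FR=S RL=W RR=S
cmd 4: advance +14 → t=46, phase=(5,15,10,0) → FL=S FR=W RL=W RR=S
cmd 5: advance +12 → t=58, phase=(17,7,2,12) → FL=W FR=S RL=S RR=W
cmd 6: advance +13 → t=71, phase=(10,0,15,5) → FL=W FR=S RL=W RR=S

after cmd 1 (t=14): FL=W FR=S RL=W RR=S
after cmd 2 (t=24): FL=S FR=W RL=S RR=W
after cmd 3 (t=32): FL=W FR=S RL=W RR=S
after cmd 4 (t=46): FL=S FR=W RL=W RR=S
after cmd 5 (t=58): FL=W FR=S RL=S RR=W
after cmd 6 (t=71): FL=W FR=S RL=W RR=S


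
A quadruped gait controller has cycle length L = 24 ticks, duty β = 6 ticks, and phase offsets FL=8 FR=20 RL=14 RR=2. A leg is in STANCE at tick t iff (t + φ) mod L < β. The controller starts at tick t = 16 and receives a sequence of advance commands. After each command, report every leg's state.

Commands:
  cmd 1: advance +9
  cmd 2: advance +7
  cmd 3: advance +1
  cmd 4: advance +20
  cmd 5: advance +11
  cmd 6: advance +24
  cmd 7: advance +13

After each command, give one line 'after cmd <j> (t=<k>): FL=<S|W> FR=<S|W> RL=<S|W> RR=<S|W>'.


start t=16: FL=S FR=W RL=W RR=W
cmd 1: advance +9 → t=25, phase=(9,21,15,3) → FL=W FR=W RL=W RR=S
cmd 2: advance +7 → t=32, phase=(16,4,22,10) → FL=W FR=S RL=W RR=W
cmd 3: advance +1 → t=33, phase=(17,5,23,11) → FL=W FR=S RL=W RR=W
cmd 4: advance +20 → t=53, phase=(13,1,19,7) → FL=W FR=S RL=W RR=W
cmd 5: advance +11 → t=64, phase=(0,12,6,18) → FL=S FR=W RL=W RR=W
cmd 6: advance +24 → t=88, phase=(0,12,6,18) → FL=S FR=W RL=W RR=W
cmd 7: advance +13 → t=101, phase=(13,1,19,7) → FL=W FR=S RL=W RR=W

after cmd 1 (t=25): FL=W FR=W RL=W RR=S
after cmd 2 (t=32): FL=W FR=S RL=W RR=W
after cmd 3 (t=33): FL=W FR=S RL=W RR=W
after cmd 4 (t=53): FL=W FR=S RL=W RR=W
after cmd 5 (t=64): FL=S FR=W RL=W RR=W
after cmd 6 (t=88): FL=S FR=W RL=W RR=W
after cmd 7 (t=101): FL=W FR=S RL=W RR=W
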